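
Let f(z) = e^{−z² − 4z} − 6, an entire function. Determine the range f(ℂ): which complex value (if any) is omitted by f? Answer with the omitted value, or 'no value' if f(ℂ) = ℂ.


Little Picard bounds the complement of f(ℂ) to at most one point.
The exponent g(z) = −z² − 4z is a nonconstant polynomial, hence surjective onto ℂ. So e^{g(z)} takes every value in {e^w : w ∈ ℂ} = ℂ ∖ {0}. Adding -6 shifts the range to ℂ ∖ {-6}. f omits exactly -6.

Omitted value: -6.


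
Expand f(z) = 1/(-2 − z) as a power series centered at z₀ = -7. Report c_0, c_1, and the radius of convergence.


Let w = z − z₀, so z = z₀ + w.
Then -2 − z = -2 − (z₀ + w) = (-2 − z₀) − w = 5 − w.
f(z) = 1/(5 − w) = (1/(5)) · 1/(1 − w/(5)) = Σ_{n≥0} w^n / (5)^(n+1).
So c_n = 1/(5)^(n+1):
  c_0 = 1/(5)^1 = 1/5.
  c_1 = 1/(5)^2 = 1/25.
The series is valid for |w/d| < 1, i.e. |z − z₀| < |d|.
Radius of convergence: R = |-2 − z₀| = |5| = 5 (distance from z₀ to the singularity z = -2).

c_0 = 1/5, c_1 = 1/25; R = 5.


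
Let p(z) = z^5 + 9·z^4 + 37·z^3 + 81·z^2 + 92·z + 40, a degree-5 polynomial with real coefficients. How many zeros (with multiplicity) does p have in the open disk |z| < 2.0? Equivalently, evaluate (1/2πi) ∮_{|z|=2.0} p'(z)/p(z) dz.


The zeros of p are: (-2 + 1i), (-2 - 1i), (-2 + 2i), (-2 - 2i), -1.
Their magnitudes are: 2.236, 2.236, 2.828, 2.828, 1.
Zeros with |z| < R = 2.0: -1.
Count = 1.
By the argument principle, (1/2πi) ∮_{|z|=R} p'(z)/p(z) dz equals exactly this count.

Number of zeros inside |z| < 2.0: 1.


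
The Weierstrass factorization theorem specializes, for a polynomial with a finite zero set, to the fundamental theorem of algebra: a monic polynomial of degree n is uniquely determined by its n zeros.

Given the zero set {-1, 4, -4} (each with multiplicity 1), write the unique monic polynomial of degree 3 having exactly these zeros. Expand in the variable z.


The polynomial is p(z) = ∏_{α ∈ S} (z − α), where S = {-1, 4, -4}.
Expanding the product yields: p(z) = z^3 + z^2 -16·z -16.
The resulting polynomial has degree 3 and real coefficients as required.

p(z) = z^3 + z^2 -16·z -16.


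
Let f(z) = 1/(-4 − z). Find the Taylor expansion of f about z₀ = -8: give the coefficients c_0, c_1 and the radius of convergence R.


Let w = z − z₀, so z = z₀ + w.
Then -4 − z = -4 − (z₀ + w) = (-4 − z₀) − w = 4 − w.
f(z) = 1/(4 − w) = (1/(4)) · 1/(1 − w/(4)) = Σ_{n≥0} w^n / (4)^(n+1).
So c_n = 1/(4)^(n+1):
  c_0 = 1/(4)^1 = 1/4.
  c_1 = 1/(4)^2 = 1/16.
The series is valid for |w/d| < 1, i.e. |z − z₀| < |d|.
Radius of convergence: R = |-4 − z₀| = |4| = 4 (distance from z₀ to the singularity z = -4).

c_0 = 1/4, c_1 = 1/16; R = 4.


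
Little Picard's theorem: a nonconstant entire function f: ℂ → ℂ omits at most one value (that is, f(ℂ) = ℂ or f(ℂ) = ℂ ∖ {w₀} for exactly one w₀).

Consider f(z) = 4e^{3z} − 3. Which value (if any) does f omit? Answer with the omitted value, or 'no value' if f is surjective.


Little Picard bounds the complement of f(ℂ) to at most one point.
e^{3z} is never zero on ℂ, so 4·e^{3z} takes every value in ℂ ∖ {0}. Adding -3 shifts the range to ℂ ∖ {-3}. Thus f omits exactly the value -3.

Omitted value: -3.


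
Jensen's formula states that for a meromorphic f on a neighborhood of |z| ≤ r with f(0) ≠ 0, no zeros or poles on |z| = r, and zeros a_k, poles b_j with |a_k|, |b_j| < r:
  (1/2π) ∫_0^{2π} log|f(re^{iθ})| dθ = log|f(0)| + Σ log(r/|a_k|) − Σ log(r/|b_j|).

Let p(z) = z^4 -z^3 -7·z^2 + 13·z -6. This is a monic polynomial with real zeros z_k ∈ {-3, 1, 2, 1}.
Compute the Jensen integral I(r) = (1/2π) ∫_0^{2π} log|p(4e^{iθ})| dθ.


Zeros: -3, 1, 1, 2; r = 4.
Inside |z| < r: -3, 1, 1, 2. Outside (|z| ≥ r): ∅.
p(0) = -6, so log|p(0)| = log(6) = 1.7918.
Apply Jensen: I(r) = log|p(0)| + Σ_k log(r/|z_k|), summed over zeros inside |z| < r.
  log(r/|z_k|) for z_k = -3: log(4/3) = 0.2877
  log(r/|z_k|) for z_k = 1: log(4/1) = 1.3863
  log(r/|z_k|) for z_k = 2: log(4/2) = 0.6931
  log(r/|z_k|) for z_k = 1: log(4/1) = 1.3863
Sum over inside zeros: 3.7534.
I(r) = log|p(0)| + (inside sum) = 1.7918 + 3.7534 = 5.5452.
Closed form (all zeros inside, monic): I(r) = n·log(r) = 4·log(4) = 5.5452. ✓

I(r) ≈ 5.5452.


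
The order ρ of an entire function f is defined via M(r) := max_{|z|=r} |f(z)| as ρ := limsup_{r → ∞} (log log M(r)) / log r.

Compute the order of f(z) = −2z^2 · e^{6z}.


M(r) = max_{|z|=r} |-2|·|z|^2·|e^{6z}| = 2·r^2 · e^{6r^1} (the factors attain their maxima compatibly on |z|=r). Then log M(r) = log 2 + 2·log r + 6r^1, dominated by the last term, so log log M(r) ~ 1·log r. The polynomial factor -2z^2 contributes only a log r term and does not affect the order. ρ = 1.
Therefore ρ = 1.

Order ρ = 1.


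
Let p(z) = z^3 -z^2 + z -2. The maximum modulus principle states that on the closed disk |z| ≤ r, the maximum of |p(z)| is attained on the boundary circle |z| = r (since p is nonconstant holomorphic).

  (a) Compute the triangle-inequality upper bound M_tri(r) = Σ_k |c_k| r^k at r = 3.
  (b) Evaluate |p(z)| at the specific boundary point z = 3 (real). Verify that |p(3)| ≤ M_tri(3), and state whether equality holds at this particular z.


Coefficients: c_0 = -2, c_1 = 1, c_2 = -1, c_3 = 1. Radius r = 3.
Part (a). Triangle bound: M_tri(r) = Σ_k |c_k| r^k
  = |-2|·3^0 + |1|·3^1 + |-1|·3^2 + |1|·3^3
  = 2 + 3 + 9 + 27 = 41.
This bounds M(r) := max_{|z|=r} |p(z)| from above; equality holds iff all terms c_k z^k can be made to align in phase at a single z on |z|=r.
Part (b). At z = 3 (real, on the circle |z| = r):
  p(3) = (-2)·3^0 + (1)·3^1 + (-1)·3^2 + (1)·3^3 = 19.
  |p(3)| = 19.
Check: |p(3)| = 19 ≤ 41 = M_tri(3). ✓ Equality does not hold at z = 3 (the coefficients have mixed signs, so the terms do not all align in phase there).

M_tri(3) = 41; |p(3)| = 19; equality at z=3: no.


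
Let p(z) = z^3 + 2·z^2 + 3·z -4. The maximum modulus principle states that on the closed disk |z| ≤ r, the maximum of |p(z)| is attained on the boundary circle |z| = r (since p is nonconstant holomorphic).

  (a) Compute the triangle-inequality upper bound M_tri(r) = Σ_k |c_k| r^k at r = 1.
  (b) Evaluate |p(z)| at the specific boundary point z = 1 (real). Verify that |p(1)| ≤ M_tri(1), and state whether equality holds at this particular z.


Coefficients: c_0 = -4, c_1 = 3, c_2 = 2, c_3 = 1. Radius r = 1.
Part (a). Triangle bound: M_tri(r) = Σ_k |c_k| r^k
  = |-4|·1^0 + |3|·1^1 + |2|·1^2 + |1|·1^3
  = 4 + 3 + 2 + 1 = 10.
This bounds M(r) := max_{|z|=r} |p(z)| from above; equality holds iff all terms c_k z^k can be made to align in phase at a single z on |z|=r.
Part (b). At z = 1 (real, on the circle |z| = r):
  p(1) = (-4)·1^0 + (3)·1^1 + (2)·1^2 + (1)·1^3 = 2.
  |p(1)| = 2.
Check: |p(1)| = 2 ≤ 10 = M_tri(1). ✓ Equality does not hold at z = 1 (the coefficients have mixed signs, so the terms do not all align in phase there).

M_tri(1) = 10; |p(1)| = 2; equality at z=1: no.


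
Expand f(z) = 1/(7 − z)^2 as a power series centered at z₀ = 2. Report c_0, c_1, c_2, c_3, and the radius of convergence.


Let w = z − z₀, so z = z₀ + w.
Then 7 − z = 7 − (z₀ + w) = (7 − z₀) − w = 5 − w.
f(z) = 1/(5 − w)^2 = (1/(5)^2) · (1 − w/(5))^{−2}.
By the binomial series (1−u)^{−2} = Σ_{n≥0} C(n+1, 1) u^n for |u|<1, with u = w/(5):
  c_n = C(n+1, 1) / (5)^(n+2).
  c_0 = 1/(5)^2 = 1/25.
  c_1 = 2/(5)^3 = 2/125.
  c_2 = 3/(5)^4 = 3/625.
  c_3 = 4/(5)^5 = 4/3125.
The series is valid for |w/d| < 1, i.e. |z − z₀| < |d|.
Radius of convergence: R = |7 − z₀| = |5| = 5 (distance from z₀ to the singularity z = 7).

c_0 = 1/25, c_1 = 2/125, c_2 = 3/625, c_3 = 4/3125; R = 5.


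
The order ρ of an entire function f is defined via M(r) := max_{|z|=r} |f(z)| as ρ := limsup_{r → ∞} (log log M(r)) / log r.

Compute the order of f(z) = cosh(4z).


cosh(w) is a linear combination of e^{iw} and e^{−iw} (or e^w, e^{−w} in the hyperbolic case), so |cosh(w)| ≤ e^{|w|}. With w = 4z, |w| ≤ 4|z| + 0 = 4r + 0 on |z| = r, giving M(r) ≤ e^{4r + 0}, so ρ ≤ 1. On a suitable ray (z = it for sin/cos; z = t for sinh/cosh, t real → ∞), |cosh(4z)| grows like e^{4|t|}/2, so ρ ≥ 1. Hence ρ = 1.
Therefore ρ = 1.

Order ρ = 1.


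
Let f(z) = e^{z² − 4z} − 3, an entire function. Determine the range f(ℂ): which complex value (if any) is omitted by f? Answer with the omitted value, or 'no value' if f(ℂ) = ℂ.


Little Picard bounds the complement of f(ℂ) to at most one point.
The exponent g(z) = z² − 4z is a nonconstant polynomial, hence surjective onto ℂ. So e^{g(z)} takes every value in {e^w : w ∈ ℂ} = ℂ ∖ {0}. Adding -3 shifts the range to ℂ ∖ {-3}. f omits exactly -3.

Omitted value: -3.


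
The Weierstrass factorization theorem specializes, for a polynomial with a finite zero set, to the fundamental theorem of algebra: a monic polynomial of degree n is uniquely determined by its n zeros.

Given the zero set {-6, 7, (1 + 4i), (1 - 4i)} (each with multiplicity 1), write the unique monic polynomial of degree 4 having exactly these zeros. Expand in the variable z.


The polynomial is p(z) = ∏_{α ∈ S} (z − α), where S = {-6, 7, (1 + 4i), (1 - 4i)}.
Expanding the product yields: p(z) = z^4 -3·z^3 -23·z^2 + 67·z -714.
Note conjugate pairs combine to real quadratics: (z − (1+4i))(z − (1−4i)) = z² − 2z + 17.
The resulting polynomial has degree 4 and real coefficients as required.

p(z) = z^4 -3·z^3 -23·z^2 + 67·z -714.


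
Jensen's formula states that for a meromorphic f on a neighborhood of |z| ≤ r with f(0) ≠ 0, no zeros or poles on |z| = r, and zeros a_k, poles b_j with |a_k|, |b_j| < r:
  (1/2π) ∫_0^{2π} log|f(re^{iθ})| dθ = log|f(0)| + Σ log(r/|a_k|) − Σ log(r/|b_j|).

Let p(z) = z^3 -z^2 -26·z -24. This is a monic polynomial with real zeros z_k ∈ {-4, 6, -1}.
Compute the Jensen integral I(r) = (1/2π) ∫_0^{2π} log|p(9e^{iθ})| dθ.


Zeros: -4, -1, 6; r = 9.
Inside |z| < r: -4, -1, 6. Outside (|z| ≥ r): ∅.
p(0) = -24, so log|p(0)| = log(24) = 3.1781.
Apply Jensen: I(r) = log|p(0)| + Σ_k log(r/|z_k|), summed over zeros inside |z| < r.
  log(r/|z_k|) for z_k = -4: log(9/4) = 0.8109
  log(r/|z_k|) for z_k = 6: log(9/6) = 0.4055
  log(r/|z_k|) for z_k = -1: log(9/1) = 2.1972
Sum over inside zeros: 3.4136.
I(r) = log|p(0)| + (inside sum) = 3.1781 + 3.4136 = 6.5917.
Closed form (all zeros inside, monic): I(r) = n·log(r) = 3·log(9) = 6.5917. ✓

I(r) ≈ 6.5917.


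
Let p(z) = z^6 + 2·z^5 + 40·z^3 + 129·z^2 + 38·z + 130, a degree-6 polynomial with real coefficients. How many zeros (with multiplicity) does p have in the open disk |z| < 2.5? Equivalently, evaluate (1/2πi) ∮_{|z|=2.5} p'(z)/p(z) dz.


The zeros of p are: (0 + 1i), (0 - 1i), (2 + 3i), (2 - 3i), (-3 + 1i), (-3 - 1i).
Their magnitudes are: 1, 1, 3.606, 3.606, 3.162, 3.162.
Zeros with |z| < R = 2.5: (0 + 1i), (0 - 1i).
Count = 2.
By the argument principle, (1/2πi) ∮_{|z|=R} p'(z)/p(z) dz equals exactly this count.

Number of zeros inside |z| < 2.5: 2.


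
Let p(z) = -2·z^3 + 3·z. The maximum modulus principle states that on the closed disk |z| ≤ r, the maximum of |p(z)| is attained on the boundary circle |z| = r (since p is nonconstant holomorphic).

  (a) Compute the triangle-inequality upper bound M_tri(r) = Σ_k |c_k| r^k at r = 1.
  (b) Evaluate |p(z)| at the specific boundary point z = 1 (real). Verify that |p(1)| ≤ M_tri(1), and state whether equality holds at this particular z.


Coefficients: c_0 = 0, c_1 = 3, c_2 = 0, c_3 = -2. Radius r = 1.
Part (a). Triangle bound: M_tri(r) = Σ_k |c_k| r^k
  = |0|·1^0 + |3|·1^1 + |0|·1^2 + |-2|·1^3
  = 0 + 3 + 0 + 2 = 5.
This bounds M(r) := max_{|z|=r} |p(z)| from above; equality holds iff all terms c_k z^k can be made to align in phase at a single z on |z|=r.
Part (b). At z = 1 (real, on the circle |z| = r):
  p(1) = (0)·1^0 + (3)·1^1 + (0)·1^2 + (-2)·1^3 = 1.
  |p(1)| = 1.
Check: |p(1)| = 1 ≤ 5 = M_tri(1). ✓ Equality does not hold at z = 1 (the coefficients have mixed signs, so the terms do not all align in phase there).

M_tri(1) = 5; |p(1)| = 1; equality at z=1: no.


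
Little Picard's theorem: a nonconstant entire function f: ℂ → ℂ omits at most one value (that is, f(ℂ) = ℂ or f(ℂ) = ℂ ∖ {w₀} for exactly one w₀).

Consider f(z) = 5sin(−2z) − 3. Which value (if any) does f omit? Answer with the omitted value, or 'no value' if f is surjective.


Little Picard bounds the complement of f(ℂ) to at most one point.
sin is entire and surjective onto ℂ: for every w ∈ ℂ, sin(ζ) = w has a solution ζ ∈ ℂ (e.g., via the complex inverse arcsin). With ζ = −2z this gives z = ζ/(-2). Then 5·sin(−2z) takes every value in 5·ℂ = ℂ, and adding -3 is a bijection of ℂ. So f is surjective and omits no value. (Note: only on the real line is sin bounded by [−1, 1].)

Omitted value: no value.


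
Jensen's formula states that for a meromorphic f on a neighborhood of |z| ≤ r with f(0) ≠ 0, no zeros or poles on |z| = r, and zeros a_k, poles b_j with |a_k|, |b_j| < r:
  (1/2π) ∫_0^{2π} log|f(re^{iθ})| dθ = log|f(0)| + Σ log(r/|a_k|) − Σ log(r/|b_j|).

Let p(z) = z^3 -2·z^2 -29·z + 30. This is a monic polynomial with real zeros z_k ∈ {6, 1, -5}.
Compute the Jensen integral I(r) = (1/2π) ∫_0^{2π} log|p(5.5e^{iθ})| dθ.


Zeros: -5, 1, 6; r = 5.5.
Inside |z| < r: -5, 1. Outside (|z| ≥ r): 6.
p(0) = 30, so log|p(0)| = log(30) = 3.4012.
Apply Jensen: I(r) = log|p(0)| + Σ_k log(r/|z_k|), summed over zeros inside |z| < r.
  log(r/|z_k|) for z_k = 1: log(5.5/1) = 1.7047
  log(r/|z_k|) for z_k = -5: log(5.5/5) = 0.0953
  Outside zeros (6) contribute nothing to the Jensen sum.
Sum over inside zeros: 1.8001.
I(r) = log|p(0)| + (inside sum) = 3.4012 + 1.8001 = 5.2013.
Note: since some zeros are outside |z| ≤ r, the simplified n·log(r) form does NOT apply — only the inside zeros contribute.

I(r) ≈ 5.2013.


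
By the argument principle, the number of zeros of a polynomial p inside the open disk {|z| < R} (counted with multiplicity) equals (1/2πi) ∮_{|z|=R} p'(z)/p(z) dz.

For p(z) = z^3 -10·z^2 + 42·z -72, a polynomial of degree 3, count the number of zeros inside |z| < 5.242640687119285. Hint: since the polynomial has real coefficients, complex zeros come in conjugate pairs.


The zeros of p are: 4, (3 + 3i), (3 - 3i).
Their magnitudes are: 4, 4.243, 4.243.
Zeros with |z| < R = 5.242640687119285: 4, (3 + 3i), (3 - 3i).
Count = 3.
By the argument principle, (1/2πi) ∮_{|z|=R} p'(z)/p(z) dz equals exactly this count.

Number of zeros inside |z| < 5.242640687119285: 3.


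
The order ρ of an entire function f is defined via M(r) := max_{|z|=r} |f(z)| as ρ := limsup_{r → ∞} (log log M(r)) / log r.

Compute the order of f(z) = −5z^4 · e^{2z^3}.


M(r) = max_{|z|=r} |-5|·|z|^4·|e^{2z^3}| = 5·r^4 · e^{2r^3} (the factors attain their maxima compatibly on |z|=r). Then log M(r) = log 5 + 4·log r + 2r^3, dominated by the last term, so log log M(r) ~ 3·log r. The polynomial factor -5z^4 contributes only a log r term and does not affect the order. ρ = 3.
Therefore ρ = 3.

Order ρ = 3.


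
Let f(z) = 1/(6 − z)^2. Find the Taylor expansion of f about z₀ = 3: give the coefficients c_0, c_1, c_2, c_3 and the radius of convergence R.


Let w = z − z₀, so z = z₀ + w.
Then 6 − z = 6 − (z₀ + w) = (6 − z₀) − w = 3 − w.
f(z) = 1/(3 − w)^2 = (1/(3)^2) · (1 − w/(3))^{−2}.
By the binomial series (1−u)^{−2} = Σ_{n≥0} C(n+1, 1) u^n for |u|<1, with u = w/(3):
  c_n = C(n+1, 1) / (3)^(n+2).
  c_0 = 1/(3)^2 = 1/9.
  c_1 = 2/(3)^3 = 2/27.
  c_2 = 3/(3)^4 = 1/27.
  c_3 = 4/(3)^5 = 4/243.
The series is valid for |w/d| < 1, i.e. |z − z₀| < |d|.
Radius of convergence: R = |6 − z₀| = |3| = 3 (distance from z₀ to the singularity z = 6).

c_0 = 1/9, c_1 = 2/27, c_2 = 1/27, c_3 = 4/243; R = 3.


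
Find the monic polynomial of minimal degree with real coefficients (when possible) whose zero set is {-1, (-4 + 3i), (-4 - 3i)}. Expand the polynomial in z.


The polynomial is p(z) = ∏_{α ∈ S} (z − α), where S = {-1, (-4 + 3i), (-4 - 3i)}.
Expanding the product yields: p(z) = z^3 + 9·z^2 + 33·z + 25.
Note conjugate pairs combine to real quadratics: (z − (-4+3i))(z − (-4−3i)) = z² + 8z + 25.
The resulting polynomial has degree 3 and real coefficients as required.

p(z) = z^3 + 9·z^2 + 33·z + 25.


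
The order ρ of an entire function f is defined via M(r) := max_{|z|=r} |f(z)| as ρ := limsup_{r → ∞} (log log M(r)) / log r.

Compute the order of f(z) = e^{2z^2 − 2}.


|e^{2z^2 − 2}| = e^{Re(2·z^2) + -2} ≤ e^{2|z|^2 + -2} = e^{2r^2 + -2} on |z| = r, so ρ ≤ 2. Choosing z on |z|=r so that 2·z^2 is real positive (always possible by picking arg z appropriately) gives |f(z)| = e^{2r^2 + -2}, matching the bound. The additive constant -2 does not affect log log M(r) ~ 2·log r. Hence ρ = 2.
Therefore ρ = 2.

Order ρ = 2.


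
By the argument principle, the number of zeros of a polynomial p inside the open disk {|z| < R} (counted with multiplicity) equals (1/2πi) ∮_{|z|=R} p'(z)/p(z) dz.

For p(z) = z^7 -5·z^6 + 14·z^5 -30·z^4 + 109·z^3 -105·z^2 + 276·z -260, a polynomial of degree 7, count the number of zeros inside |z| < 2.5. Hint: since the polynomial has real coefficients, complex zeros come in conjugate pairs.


The zeros of p are: (0 + 2i), (0 - 2i), 1, (3 + 2i), (3 - 2i), (-1 + 2i), (-1 - 2i).
Their magnitudes are: 2, 2, 1, 3.606, 3.606, 2.236, 2.236.
Zeros with |z| < R = 2.5: (0 + 2i), (0 - 2i), 1, (-1 + 2i), (-1 - 2i).
Count = 5.
By the argument principle, (1/2πi) ∮_{|z|=R} p'(z)/p(z) dz equals exactly this count.

Number of zeros inside |z| < 2.5: 5.


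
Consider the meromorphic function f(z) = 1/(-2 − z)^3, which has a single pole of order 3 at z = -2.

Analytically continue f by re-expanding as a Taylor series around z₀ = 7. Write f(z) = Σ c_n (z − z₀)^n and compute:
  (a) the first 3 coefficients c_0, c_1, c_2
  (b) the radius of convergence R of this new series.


Let w = z − z₀, so z = z₀ + w.
Then -2 − z = -2 − (z₀ + w) = (-2 − z₀) − w = -9 − w.
f(z) = 1/(-9 − w)^3 = (1/(-9)^3) · (1 − w/(-9))^{−3}.
By the binomial series (1−u)^{−3} = Σ_{n≥0} C(n+2, 2) u^n for |u|<1, with u = w/(-9):
  c_n = C(n+2, 2) / (-9)^(n+3).
  c_0 = 1/(-9)^3 = -1/729.
  c_1 = 3/(-9)^4 = 1/2187.
  c_2 = 6/(-9)^5 = -2/19683.
The series is valid for |w/d| < 1, i.e. |z − z₀| < |d|.
Radius of convergence: R = |-2 − z₀| = |-9| = 9 (distance from z₀ to the singularity z = -2).

c_0 = -1/729, c_1 = 1/2187, c_2 = -2/19683; R = 9.


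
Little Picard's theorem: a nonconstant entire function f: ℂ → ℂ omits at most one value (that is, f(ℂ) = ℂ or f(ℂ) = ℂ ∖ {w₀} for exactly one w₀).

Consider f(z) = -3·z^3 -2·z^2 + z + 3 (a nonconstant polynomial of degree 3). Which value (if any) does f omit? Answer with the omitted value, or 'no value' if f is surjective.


Little Picard bounds the complement of f(ℂ) to at most one point.
For every w ∈ ℂ, the equation p(z) − w = 0 is a nonconstant polynomial in z and hence has at least one root by the fundamental theorem of algebra. So p is surjective onto ℂ, omitting no value.

Omitted value: no value.


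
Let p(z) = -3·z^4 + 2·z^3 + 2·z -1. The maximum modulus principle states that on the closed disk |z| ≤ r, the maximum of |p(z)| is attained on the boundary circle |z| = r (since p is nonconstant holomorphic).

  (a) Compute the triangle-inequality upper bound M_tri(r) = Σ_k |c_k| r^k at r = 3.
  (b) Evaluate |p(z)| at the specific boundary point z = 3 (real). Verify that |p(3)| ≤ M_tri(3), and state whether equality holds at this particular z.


Coefficients: c_0 = -1, c_1 = 2, c_2 = 0, c_3 = 2, c_4 = -3. Radius r = 3.
Part (a). Triangle bound: M_tri(r) = Σ_k |c_k| r^k
  = |-1|·3^0 + |2|·3^1 + |0|·3^2 + |2|·3^3 + |-3|·3^4
  = 1 + 6 + 0 + 54 + 243 = 304.
This bounds M(r) := max_{|z|=r} |p(z)| from above; equality holds iff all terms c_k z^k can be made to align in phase at a single z on |z|=r.
Part (b). At z = 3 (real, on the circle |z| = r):
  p(3) = (-1)·3^0 + (2)·3^1 + (0)·3^2 + (2)·3^3 + (-3)·3^4 = -184.
  |p(3)| = 184.
Check: |p(3)| = 184 ≤ 304 = M_tri(3). ✓ Equality does not hold at z = 3 (the coefficients have mixed signs, so the terms do not all align in phase there).

M_tri(3) = 304; |p(3)| = 184; equality at z=3: no.


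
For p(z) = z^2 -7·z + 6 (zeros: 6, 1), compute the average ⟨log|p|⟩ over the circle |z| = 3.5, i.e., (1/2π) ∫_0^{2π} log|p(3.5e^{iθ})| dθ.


Zeros: 1, 6; r = 3.5.
Inside |z| < r: 1. Outside (|z| ≥ r): 6.
p(0) = 6, so log|p(0)| = log(6) = 1.7918.
Apply Jensen: I(r) = log|p(0)| + Σ_k log(r/|z_k|), summed over zeros inside |z| < r.
  log(r/|z_k|) for z_k = 1: log(3.5/1) = 1.2528
  Outside zeros (6) contribute nothing to the Jensen sum.
Sum over inside zeros: 1.2528.
I(r) = log|p(0)| + (inside sum) = 1.7918 + 1.2528 = 3.0445.
Note: since some zeros are outside |z| ≤ r, the simplified n·log(r) form does NOT apply — only the inside zeros contribute.

I(r) ≈ 3.0445.


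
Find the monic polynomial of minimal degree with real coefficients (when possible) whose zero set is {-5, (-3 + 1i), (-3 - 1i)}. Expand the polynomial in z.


The polynomial is p(z) = ∏_{α ∈ S} (z − α), where S = {-5, (-3 + 1i), (-3 - 1i)}.
Expanding the product yields: p(z) = z^3 + 11·z^2 + 40·z + 50.
Note conjugate pairs combine to real quadratics: (z − (-3+1i))(z − (-3−1i)) = z² + 6z + 10.
The resulting polynomial has degree 3 and real coefficients as required.

p(z) = z^3 + 11·z^2 + 40·z + 50.


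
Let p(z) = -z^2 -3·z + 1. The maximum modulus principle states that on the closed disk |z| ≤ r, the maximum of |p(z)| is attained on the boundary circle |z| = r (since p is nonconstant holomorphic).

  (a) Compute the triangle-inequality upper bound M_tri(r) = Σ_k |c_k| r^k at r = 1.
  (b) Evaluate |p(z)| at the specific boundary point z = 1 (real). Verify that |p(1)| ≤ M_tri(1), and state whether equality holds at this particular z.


Coefficients: c_0 = 1, c_1 = -3, c_2 = -1. Radius r = 1.
Part (a). Triangle bound: M_tri(r) = Σ_k |c_k| r^k
  = |1|·1^0 + |-3|·1^1 + |-1|·1^2
  = 1 + 3 + 1 = 5.
This bounds M(r) := max_{|z|=r} |p(z)| from above; equality holds iff all terms c_k z^k can be made to align in phase at a single z on |z|=r.
Part (b). At z = 1 (real, on the circle |z| = r):
  p(1) = (1)·1^0 + (-3)·1^1 + (-1)·1^2 = -3.
  |p(1)| = 3.
Check: |p(1)| = 3 ≤ 5 = M_tri(1). ✓ Equality does not hold at z = 1 (the coefficients have mixed signs, so the terms do not all align in phase there).

M_tri(1) = 5; |p(1)| = 3; equality at z=1: no.


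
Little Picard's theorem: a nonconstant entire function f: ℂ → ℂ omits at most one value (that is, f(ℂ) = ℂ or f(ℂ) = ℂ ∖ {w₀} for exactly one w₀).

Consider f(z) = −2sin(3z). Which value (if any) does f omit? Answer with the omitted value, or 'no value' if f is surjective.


Little Picard bounds the complement of f(ℂ) to at most one point.
sin is entire and surjective onto ℂ: for every w ∈ ℂ, sin(ζ) = w has a solution ζ ∈ ℂ (e.g., via the complex inverse arcsin). With ζ = 3z this gives z = ζ/(3). Then -2·sin(3z) takes every value in -2·ℂ = ℂ, and adding 0 is a bijection of ℂ. So f is surjective and omits no value. (Note: only on the real line is sin bounded by [−1, 1].)

Omitted value: no value.


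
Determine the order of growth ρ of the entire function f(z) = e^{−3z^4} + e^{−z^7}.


Each summand is entire of order 4 and 7 respectively (as in the single-exponential case). The order of a sum is at most the max of the orders, so ρ ≤ 7. For the lower bound: on |z|=r choose arg z so that -1z^7 is real positive; then |e^{-1z^7}| = e^{1r^7} while |e^{-3z^4}| ≤ e^{3r^4} = o(e^{1r^7}). So |f| ≥ e^{1r^7}(1 − o(1)) and ρ ≥ 7. Hence ρ = max(4, 7) = 7.
Therefore ρ = 7.

Order ρ = 7.


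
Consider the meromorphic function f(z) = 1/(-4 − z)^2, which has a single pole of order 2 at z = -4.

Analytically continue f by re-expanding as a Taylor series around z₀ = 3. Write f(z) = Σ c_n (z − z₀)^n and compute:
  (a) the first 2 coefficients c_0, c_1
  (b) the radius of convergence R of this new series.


Let w = z − z₀, so z = z₀ + w.
Then -4 − z = -4 − (z₀ + w) = (-4 − z₀) − w = -7 − w.
f(z) = 1/(-7 − w)^2 = (1/(-7)^2) · (1 − w/(-7))^{−2}.
By the binomial series (1−u)^{−2} = Σ_{n≥0} C(n+1, 1) u^n for |u|<1, with u = w/(-7):
  c_n = C(n+1, 1) / (-7)^(n+2).
  c_0 = 1/(-7)^2 = 1/49.
  c_1 = 2/(-7)^3 = -2/343.
The series is valid for |w/d| < 1, i.e. |z − z₀| < |d|.
Radius of convergence: R = |-4 − z₀| = |-7| = 7 (distance from z₀ to the singularity z = -4).

c_0 = 1/49, c_1 = -2/343; R = 7.


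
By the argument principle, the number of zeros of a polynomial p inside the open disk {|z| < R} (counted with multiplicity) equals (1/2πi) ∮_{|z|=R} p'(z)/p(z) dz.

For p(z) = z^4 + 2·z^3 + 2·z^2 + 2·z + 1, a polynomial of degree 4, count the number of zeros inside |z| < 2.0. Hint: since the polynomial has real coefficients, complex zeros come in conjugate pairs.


The zeros of p are: -1, (0 + 1i), (0 - 1i), -1.
Their magnitudes are: 1, 1, 1, 1.
Zeros with |z| < R = 2.0: -1, (0 + 1i), (0 - 1i), -1.
Count = 4.
By the argument principle, (1/2πi) ∮_{|z|=R} p'(z)/p(z) dz equals exactly this count.

Number of zeros inside |z| < 2.0: 4.


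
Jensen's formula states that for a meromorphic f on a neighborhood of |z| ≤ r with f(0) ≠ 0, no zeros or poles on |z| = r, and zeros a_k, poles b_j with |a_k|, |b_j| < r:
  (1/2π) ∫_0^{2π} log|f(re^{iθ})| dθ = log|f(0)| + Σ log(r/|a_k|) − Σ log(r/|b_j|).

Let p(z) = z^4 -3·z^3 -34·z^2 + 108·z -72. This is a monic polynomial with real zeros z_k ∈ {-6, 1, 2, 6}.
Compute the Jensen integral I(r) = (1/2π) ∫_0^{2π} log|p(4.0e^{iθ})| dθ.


Zeros: -6, 1, 2, 6; r = 4.0.
Inside |z| < r: 1, 2. Outside (|z| ≥ r): -6, 6.
p(0) = -72, so log|p(0)| = log(72) = 4.2767.
Apply Jensen: I(r) = log|p(0)| + Σ_k log(r/|z_k|), summed over zeros inside |z| < r.
  log(r/|z_k|) for z_k = 1: log(4.0/1) = 1.3863
  log(r/|z_k|) for z_k = 2: log(4.0/2) = 0.6931
  Outside zeros (-6, 6) contribute nothing to the Jensen sum.
Sum over inside zeros: 2.0794.
I(r) = log|p(0)| + (inside sum) = 4.2767 + 2.0794 = 6.3561.
Note: since some zeros are outside |z| ≤ r, the simplified n·log(r) form does NOT apply — only the inside zeros contribute.

I(r) ≈ 6.3561.


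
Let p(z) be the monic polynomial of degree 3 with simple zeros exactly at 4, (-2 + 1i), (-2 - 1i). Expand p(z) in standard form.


The polynomial is p(z) = ∏_{α ∈ S} (z − α), where S = {4, (-2 + 1i), (-2 - 1i)}.
Expanding the product yields: p(z) = z^3 -11·z -20.
Note conjugate pairs combine to real quadratics: (z − (-2+1i))(z − (-2−1i)) = z² + 4z + 5.
The resulting polynomial has degree 3 and real coefficients as required.

p(z) = z^3 -11·z -20.


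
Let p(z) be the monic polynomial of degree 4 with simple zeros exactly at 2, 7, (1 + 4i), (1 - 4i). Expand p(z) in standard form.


The polynomial is p(z) = ∏_{α ∈ S} (z − α), where S = {2, 7, (1 + 4i), (1 - 4i)}.
Expanding the product yields: p(z) = z^4 -11·z^3 + 49·z^2 -181·z + 238.
Note conjugate pairs combine to real quadratics: (z − (1+4i))(z − (1−4i)) = z² − 2z + 17.
The resulting polynomial has degree 4 and real coefficients as required.

p(z) = z^4 -11·z^3 + 49·z^2 -181·z + 238.


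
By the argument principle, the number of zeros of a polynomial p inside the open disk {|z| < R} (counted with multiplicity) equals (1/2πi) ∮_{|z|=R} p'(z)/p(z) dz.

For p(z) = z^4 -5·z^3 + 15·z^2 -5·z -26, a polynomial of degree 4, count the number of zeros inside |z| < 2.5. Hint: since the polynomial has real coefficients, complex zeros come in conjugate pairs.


The zeros of p are: (2 + 3i), (2 - 3i), -1, 2.
Their magnitudes are: 3.606, 3.606, 1, 2.
Zeros with |z| < R = 2.5: -1, 2.
Count = 2.
By the argument principle, (1/2πi) ∮_{|z|=R} p'(z)/p(z) dz equals exactly this count.

Number of zeros inside |z| < 2.5: 2.


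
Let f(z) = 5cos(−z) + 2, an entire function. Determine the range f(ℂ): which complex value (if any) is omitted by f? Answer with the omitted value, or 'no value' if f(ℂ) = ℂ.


Little Picard bounds the complement of f(ℂ) to at most one point.
cos is entire and surjective onto ℂ: for every w ∈ ℂ, cos(ζ) = w has a solution ζ ∈ ℂ (e.g., via the complex inverse arccos). With ζ = −z this gives z = ζ/(-1). Then 5·cos(−z) takes every value in 5·ℂ = ℂ, and adding 2 is a bijection of ℂ. So f is surjective and omits no value. (Note: only on the real line is cos bounded by [−1, 1].)

Omitted value: no value.


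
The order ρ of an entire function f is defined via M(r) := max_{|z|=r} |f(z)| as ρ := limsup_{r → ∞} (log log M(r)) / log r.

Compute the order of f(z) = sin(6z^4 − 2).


Write sin(w) = (e^{iw} ± e^{−iw})/(2 or 2i), so |sin(w)| ≤ e^{|w|}. With w = 6z^4 − 2, |w| ≤ 6r^4 + 2 on |z|=r, giving M(r) ≤ e^{6r^4 + 2} and ρ ≤ 4. For the lower bound, choose z on |z|=r with 6z^4 purely imaginary of modulus 6r^4; then |sin(6z^4 − 2)| grows like e^{6r^4}/2, so ρ ≥ 4. Hence ρ = 4.
Therefore ρ = 4.

Order ρ = 4.


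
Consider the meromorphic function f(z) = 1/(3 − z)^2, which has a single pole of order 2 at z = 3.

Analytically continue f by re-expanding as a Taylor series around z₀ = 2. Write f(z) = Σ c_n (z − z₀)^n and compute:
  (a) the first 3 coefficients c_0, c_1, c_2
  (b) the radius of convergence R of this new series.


Let w = z − z₀, so z = z₀ + w.
Then 3 − z = 3 − (z₀ + w) = (3 − z₀) − w = 1 − w.
f(z) = 1/(1 − w)^2 = (1/(1)^2) · (1 − w/(1))^{−2}.
By the binomial series (1−u)^{−2} = Σ_{n≥0} C(n+1, 1) u^n for |u|<1, with u = w/(1):
  c_n = C(n+1, 1) / (1)^(n+2).
  c_0 = 1/(1)^2 = 1.
  c_1 = 2/(1)^3 = 2.
  c_2 = 3/(1)^4 = 3.
The series is valid for |w/d| < 1, i.e. |z − z₀| < |d|.
Radius of convergence: R = |3 − z₀| = |1| = 1 (distance from z₀ to the singularity z = 3).

c_0 = 1, c_1 = 2, c_2 = 3; R = 1.


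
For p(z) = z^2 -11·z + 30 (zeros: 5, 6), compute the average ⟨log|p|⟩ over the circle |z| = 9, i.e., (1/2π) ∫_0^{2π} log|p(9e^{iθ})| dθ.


Zeros: 5, 6; r = 9.
Inside |z| < r: 5, 6. Outside (|z| ≥ r): ∅.
p(0) = 30, so log|p(0)| = log(30) = 3.4012.
Apply Jensen: I(r) = log|p(0)| + Σ_k log(r/|z_k|), summed over zeros inside |z| < r.
  log(r/|z_k|) for z_k = 5: log(9/5) = 0.5878
  log(r/|z_k|) for z_k = 6: log(9/6) = 0.4055
Sum over inside zeros: 0.9933.
I(r) = log|p(0)| + (inside sum) = 3.4012 + 0.9933 = 4.3944.
Closed form (all zeros inside, monic): I(r) = n·log(r) = 2·log(9) = 4.3944. ✓

I(r) ≈ 4.3944.


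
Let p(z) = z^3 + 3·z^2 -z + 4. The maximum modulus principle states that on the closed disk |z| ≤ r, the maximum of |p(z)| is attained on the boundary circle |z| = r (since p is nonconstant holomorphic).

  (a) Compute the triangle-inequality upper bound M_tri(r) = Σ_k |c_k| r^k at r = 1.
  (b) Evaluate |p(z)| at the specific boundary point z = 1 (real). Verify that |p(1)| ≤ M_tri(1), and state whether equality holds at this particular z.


Coefficients: c_0 = 4, c_1 = -1, c_2 = 3, c_3 = 1. Radius r = 1.
Part (a). Triangle bound: M_tri(r) = Σ_k |c_k| r^k
  = |4|·1^0 + |-1|·1^1 + |3|·1^2 + |1|·1^3
  = 4 + 1 + 3 + 1 = 9.
This bounds M(r) := max_{|z|=r} |p(z)| from above; equality holds iff all terms c_k z^k can be made to align in phase at a single z on |z|=r.
Part (b). At z = 1 (real, on the circle |z| = r):
  p(1) = (4)·1^0 + (-1)·1^1 + (3)·1^2 + (1)·1^3 = 7.
  |p(1)| = 7.
Check: |p(1)| = 7 ≤ 9 = M_tri(1). ✓ Equality does not hold at z = 1 (the coefficients have mixed signs, so the terms do not all align in phase there).

M_tri(1) = 9; |p(1)| = 7; equality at z=1: no.


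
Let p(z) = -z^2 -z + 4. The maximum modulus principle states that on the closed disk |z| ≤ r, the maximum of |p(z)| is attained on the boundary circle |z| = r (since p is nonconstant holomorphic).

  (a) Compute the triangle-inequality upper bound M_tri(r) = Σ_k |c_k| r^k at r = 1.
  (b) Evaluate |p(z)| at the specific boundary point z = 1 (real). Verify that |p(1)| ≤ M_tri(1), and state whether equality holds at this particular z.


Coefficients: c_0 = 4, c_1 = -1, c_2 = -1. Radius r = 1.
Part (a). Triangle bound: M_tri(r) = Σ_k |c_k| r^k
  = |4|·1^0 + |-1|·1^1 + |-1|·1^2
  = 4 + 1 + 1 = 6.
This bounds M(r) := max_{|z|=r} |p(z)| from above; equality holds iff all terms c_k z^k can be made to align in phase at a single z on |z|=r.
Part (b). At z = 1 (real, on the circle |z| = r):
  p(1) = (4)·1^0 + (-1)·1^1 + (-1)·1^2 = 2.
  |p(1)| = 2.
Check: |p(1)| = 2 ≤ 6 = M_tri(1). ✓ Equality does not hold at z = 1 (the coefficients have mixed signs, so the terms do not all align in phase there).

M_tri(1) = 6; |p(1)| = 2; equality at z=1: no.


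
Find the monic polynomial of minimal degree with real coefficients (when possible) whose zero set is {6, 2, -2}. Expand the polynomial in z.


The polynomial is p(z) = ∏_{α ∈ S} (z − α), where S = {6, 2, -2}.
Expanding the product yields: p(z) = z^3 -6·z^2 -4·z + 24.
The resulting polynomial has degree 3 and real coefficients as required.

p(z) = z^3 -6·z^2 -4·z + 24.


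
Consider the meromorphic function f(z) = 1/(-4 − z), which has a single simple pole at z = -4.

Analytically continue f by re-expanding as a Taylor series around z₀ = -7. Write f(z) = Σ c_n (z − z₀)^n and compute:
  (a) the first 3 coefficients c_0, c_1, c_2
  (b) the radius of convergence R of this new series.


Let w = z − z₀, so z = z₀ + w.
Then -4 − z = -4 − (z₀ + w) = (-4 − z₀) − w = 3 − w.
f(z) = 1/(3 − w) = (1/(3)) · 1/(1 − w/(3)) = Σ_{n≥0} w^n / (3)^(n+1).
So c_n = 1/(3)^(n+1):
  c_0 = 1/(3)^1 = 1/3.
  c_1 = 1/(3)^2 = 1/9.
  c_2 = 1/(3)^3 = 1/27.
The series is valid for |w/d| < 1, i.e. |z − z₀| < |d|.
Radius of convergence: R = |-4 − z₀| = |3| = 3 (distance from z₀ to the singularity z = -4).

c_0 = 1/3, c_1 = 1/9, c_2 = 1/27; R = 3.


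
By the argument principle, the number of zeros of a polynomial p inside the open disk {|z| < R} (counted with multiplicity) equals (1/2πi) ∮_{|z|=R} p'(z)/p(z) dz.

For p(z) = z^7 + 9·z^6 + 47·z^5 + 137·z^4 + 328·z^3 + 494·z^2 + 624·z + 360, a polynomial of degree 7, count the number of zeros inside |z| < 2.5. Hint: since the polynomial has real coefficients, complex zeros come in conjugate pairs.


The zeros of p are: (0 + 2i), (0 - 2i), (-3 + 3i), (-3 - 3i), -1, (-1 + 2i), (-1 - 2i).
Their magnitudes are: 2, 2, 4.243, 4.243, 1, 2.236, 2.236.
Zeros with |z| < R = 2.5: (0 + 2i), (0 - 2i), -1, (-1 + 2i), (-1 - 2i).
Count = 5.
By the argument principle, (1/2πi) ∮_{|z|=R} p'(z)/p(z) dz equals exactly this count.

Number of zeros inside |z| < 2.5: 5.


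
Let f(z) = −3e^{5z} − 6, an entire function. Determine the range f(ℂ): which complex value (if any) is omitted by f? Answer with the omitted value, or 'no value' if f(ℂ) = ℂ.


Little Picard bounds the complement of f(ℂ) to at most one point.
e^{5z} is never zero on ℂ, so -3·e^{5z} takes every value in ℂ ∖ {0}. Adding -6 shifts the range to ℂ ∖ {-6}. Thus f omits exactly the value -6.

Omitted value: -6.


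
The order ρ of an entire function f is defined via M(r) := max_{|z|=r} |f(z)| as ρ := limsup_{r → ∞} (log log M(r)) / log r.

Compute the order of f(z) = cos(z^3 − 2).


Write cos(w) = (e^{iw} ± e^{−iw})/(2 or 2i), so |cos(w)| ≤ e^{|w|}. With w = z^3 − 2, |w| ≤ 1r^3 + 2 on |z|=r, giving M(r) ≤ e^{1r^3 + 2} and ρ ≤ 3. For the lower bound, choose z on |z|=r with 1z^3 purely imaginary of modulus 1r^3; then |cos(z^3 − 2)| grows like e^{1r^3}/2, so ρ ≥ 3. Hence ρ = 3.
Therefore ρ = 3.

Order ρ = 3.


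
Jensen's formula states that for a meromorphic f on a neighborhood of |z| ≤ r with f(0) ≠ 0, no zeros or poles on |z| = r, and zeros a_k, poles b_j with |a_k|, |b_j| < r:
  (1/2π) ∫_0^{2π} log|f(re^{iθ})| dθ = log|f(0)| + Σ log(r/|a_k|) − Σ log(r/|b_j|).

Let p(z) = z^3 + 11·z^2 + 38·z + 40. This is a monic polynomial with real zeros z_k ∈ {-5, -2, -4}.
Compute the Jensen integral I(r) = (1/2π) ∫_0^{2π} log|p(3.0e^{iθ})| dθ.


Zeros: -5, -4, -2; r = 3.0.
Inside |z| < r: -2. Outside (|z| ≥ r): -5, -4.
p(0) = 40, so log|p(0)| = log(40) = 3.6889.
Apply Jensen: I(r) = log|p(0)| + Σ_k log(r/|z_k|), summed over zeros inside |z| < r.
  log(r/|z_k|) for z_k = -2: log(3.0/2) = 0.4055
  Outside zeros (-5, -4) contribute nothing to the Jensen sum.
Sum over inside zeros: 0.4055.
I(r) = log|p(0)| + (inside sum) = 3.6889 + 0.4055 = 4.0943.
Note: since some zeros are outside |z| ≤ r, the simplified n·log(r) form does NOT apply — only the inside zeros contribute.

I(r) ≈ 4.0943.


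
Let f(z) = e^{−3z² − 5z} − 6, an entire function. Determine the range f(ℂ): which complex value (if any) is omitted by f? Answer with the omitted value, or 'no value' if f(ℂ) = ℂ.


Little Picard bounds the complement of f(ℂ) to at most one point.
The exponent g(z) = −3z² − 5z is a nonconstant polynomial, hence surjective onto ℂ. So e^{g(z)} takes every value in {e^w : w ∈ ℂ} = ℂ ∖ {0}. Adding -6 shifts the range to ℂ ∖ {-6}. f omits exactly -6.

Omitted value: -6.


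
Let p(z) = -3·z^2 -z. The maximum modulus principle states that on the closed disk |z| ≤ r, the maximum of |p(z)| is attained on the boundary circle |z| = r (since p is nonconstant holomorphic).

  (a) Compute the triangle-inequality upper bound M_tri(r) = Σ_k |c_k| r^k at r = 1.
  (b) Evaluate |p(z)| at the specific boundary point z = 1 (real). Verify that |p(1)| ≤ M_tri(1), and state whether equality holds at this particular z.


Coefficients: c_0 = 0, c_1 = -1, c_2 = -3. Radius r = 1.
Part (a). Triangle bound: M_tri(r) = Σ_k |c_k| r^k
  = |0|·1^0 + |-1|·1^1 + |-3|·1^2
  = 0 + 1 + 3 = 4.
This bounds M(r) := max_{|z|=r} |p(z)| from above; equality holds iff all terms c_k z^k can be made to align in phase at a single z on |z|=r.
Part (b). At z = 1 (real, on the circle |z| = r):
  p(1) = (0)·1^0 + (-1)·1^1 + (-3)·1^2 = -4.
  |p(1)| = 4.
Since all nonzero coefficients share the same sign, |p(1)| = 4 = M_tri(1); the triangle bound is attained at z = 1, so in fact M(r) = 4.

M_tri(1) = 4; |p(1)| = 4; equality at z=1: yes.


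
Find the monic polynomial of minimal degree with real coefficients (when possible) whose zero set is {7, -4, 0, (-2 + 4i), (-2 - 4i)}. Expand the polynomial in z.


The polynomial is p(z) = ∏_{α ∈ S} (z − α), where S = {7, -4, 0, (-2 + 4i), (-2 - 4i)}.
Expanding the product yields: p(z) = z^5 + z^4 -20·z^3 -172·z^2 -560·z.
Note conjugate pairs combine to real quadratics: (z − (-2+4i))(z − (-2−4i)) = z² + 4z + 20.
The resulting polynomial has degree 5 and real coefficients as required.

p(z) = z^5 + z^4 -20·z^3 -172·z^2 -560·z.


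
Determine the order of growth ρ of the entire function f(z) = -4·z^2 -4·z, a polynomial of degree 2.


|f(z)| ≤ Σ|c_k|·r^k = O(r^2) as r → ∞. Polynomial growth is O(e^{r^ε}) for every ε > 0 (since r^2/e^{r^ε} → 0), so ρ ≤ ε for all ε > 0, i.e. ρ = 0. Every nonconstant polynomial has order 0.
Therefore ρ = 0.

Order ρ = 0.


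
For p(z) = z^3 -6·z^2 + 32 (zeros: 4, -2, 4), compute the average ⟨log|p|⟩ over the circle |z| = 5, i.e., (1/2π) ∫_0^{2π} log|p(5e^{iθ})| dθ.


Zeros: -2, 4, 4; r = 5.
Inside |z| < r: -2, 4, 4. Outside (|z| ≥ r): ∅.
p(0) = 32, so log|p(0)| = log(32) = 3.4657.
Apply Jensen: I(r) = log|p(0)| + Σ_k log(r/|z_k|), summed over zeros inside |z| < r.
  log(r/|z_k|) for z_k = 4: log(5/4) = 0.2231
  log(r/|z_k|) for z_k = -2: log(5/2) = 0.9163
  log(r/|z_k|) for z_k = 4: log(5/4) = 0.2231
Sum over inside zeros: 1.3626.
I(r) = log|p(0)| + (inside sum) = 3.4657 + 1.3626 = 4.8283.
Closed form (all zeros inside, monic): I(r) = n·log(r) = 3·log(5) = 4.8283. ✓

I(r) ≈ 4.8283.
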